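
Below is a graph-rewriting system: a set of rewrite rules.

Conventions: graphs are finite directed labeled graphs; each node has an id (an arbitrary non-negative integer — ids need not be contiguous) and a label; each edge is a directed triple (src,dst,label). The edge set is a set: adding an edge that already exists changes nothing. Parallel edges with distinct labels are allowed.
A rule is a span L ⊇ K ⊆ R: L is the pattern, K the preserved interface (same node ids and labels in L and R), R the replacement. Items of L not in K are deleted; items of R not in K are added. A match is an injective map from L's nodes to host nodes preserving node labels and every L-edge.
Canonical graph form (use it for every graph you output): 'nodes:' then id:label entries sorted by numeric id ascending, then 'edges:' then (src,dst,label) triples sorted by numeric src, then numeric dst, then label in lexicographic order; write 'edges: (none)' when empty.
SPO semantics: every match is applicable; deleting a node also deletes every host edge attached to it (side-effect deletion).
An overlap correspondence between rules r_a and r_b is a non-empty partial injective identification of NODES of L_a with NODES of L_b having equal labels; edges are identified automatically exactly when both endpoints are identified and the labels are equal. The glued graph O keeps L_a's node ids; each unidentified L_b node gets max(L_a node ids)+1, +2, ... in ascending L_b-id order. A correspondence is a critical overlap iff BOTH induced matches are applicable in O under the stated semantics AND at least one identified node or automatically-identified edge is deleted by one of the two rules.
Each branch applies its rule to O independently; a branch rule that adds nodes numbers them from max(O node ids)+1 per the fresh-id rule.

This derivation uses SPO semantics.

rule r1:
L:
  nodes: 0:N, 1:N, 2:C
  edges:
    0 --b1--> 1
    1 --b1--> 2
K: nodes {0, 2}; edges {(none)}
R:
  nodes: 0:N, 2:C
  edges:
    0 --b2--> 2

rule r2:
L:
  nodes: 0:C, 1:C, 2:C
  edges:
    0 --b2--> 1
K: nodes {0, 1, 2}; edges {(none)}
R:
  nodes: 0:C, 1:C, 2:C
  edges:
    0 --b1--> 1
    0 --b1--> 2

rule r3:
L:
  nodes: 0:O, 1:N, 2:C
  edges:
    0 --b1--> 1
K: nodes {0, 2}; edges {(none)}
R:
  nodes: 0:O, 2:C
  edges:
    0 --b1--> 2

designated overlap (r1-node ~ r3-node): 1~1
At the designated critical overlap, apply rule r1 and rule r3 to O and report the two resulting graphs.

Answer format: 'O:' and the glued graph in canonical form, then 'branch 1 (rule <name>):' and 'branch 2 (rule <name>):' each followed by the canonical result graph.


O:
nodes: 0:N, 1:N, 2:C, 3:O, 4:C
edges: (0,1,b1); (1,2,b1); (3,1,b1)
branch 1 (rule r1):
nodes: 0:N, 2:C, 3:O, 4:C
edges: (0,2,b2)
branch 2 (rule r3):
nodes: 0:N, 2:C, 3:O, 4:C
edges: (3,4,b1)


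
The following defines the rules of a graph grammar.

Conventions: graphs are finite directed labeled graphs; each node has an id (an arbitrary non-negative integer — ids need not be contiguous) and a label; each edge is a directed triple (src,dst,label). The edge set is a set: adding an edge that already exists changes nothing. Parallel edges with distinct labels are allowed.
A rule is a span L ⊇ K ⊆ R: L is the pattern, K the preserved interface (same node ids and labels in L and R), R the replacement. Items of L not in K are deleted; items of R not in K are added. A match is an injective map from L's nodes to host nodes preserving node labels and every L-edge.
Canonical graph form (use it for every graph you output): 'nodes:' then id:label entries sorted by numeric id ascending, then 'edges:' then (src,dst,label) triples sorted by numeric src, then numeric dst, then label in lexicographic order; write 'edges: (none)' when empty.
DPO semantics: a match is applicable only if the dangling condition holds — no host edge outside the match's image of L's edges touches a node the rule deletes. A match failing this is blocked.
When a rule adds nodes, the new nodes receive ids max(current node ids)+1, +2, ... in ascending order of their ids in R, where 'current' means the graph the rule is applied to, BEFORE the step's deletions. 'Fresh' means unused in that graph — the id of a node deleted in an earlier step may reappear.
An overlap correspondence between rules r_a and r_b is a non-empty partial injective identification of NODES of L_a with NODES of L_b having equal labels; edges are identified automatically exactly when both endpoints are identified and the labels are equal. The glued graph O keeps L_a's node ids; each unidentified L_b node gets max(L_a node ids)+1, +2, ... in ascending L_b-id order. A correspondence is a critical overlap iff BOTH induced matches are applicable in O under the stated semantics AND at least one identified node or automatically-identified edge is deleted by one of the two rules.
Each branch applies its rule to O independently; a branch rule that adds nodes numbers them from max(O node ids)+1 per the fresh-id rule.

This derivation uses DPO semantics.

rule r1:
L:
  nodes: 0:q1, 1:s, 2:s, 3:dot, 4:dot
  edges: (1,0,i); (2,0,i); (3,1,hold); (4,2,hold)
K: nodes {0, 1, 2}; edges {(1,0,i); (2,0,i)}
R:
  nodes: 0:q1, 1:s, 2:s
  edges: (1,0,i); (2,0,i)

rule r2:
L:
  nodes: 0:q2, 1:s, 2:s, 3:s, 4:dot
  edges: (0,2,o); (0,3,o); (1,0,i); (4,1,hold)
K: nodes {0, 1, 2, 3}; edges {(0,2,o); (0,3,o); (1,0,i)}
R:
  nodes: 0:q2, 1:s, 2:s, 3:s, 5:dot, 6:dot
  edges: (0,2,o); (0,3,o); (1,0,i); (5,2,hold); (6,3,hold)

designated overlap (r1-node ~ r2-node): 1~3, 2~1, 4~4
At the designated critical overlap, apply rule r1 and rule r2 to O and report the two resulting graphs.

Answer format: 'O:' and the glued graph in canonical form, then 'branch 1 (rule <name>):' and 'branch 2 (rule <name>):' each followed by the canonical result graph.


O:
nodes: 0:q1, 1:s, 2:s, 3:dot, 4:dot, 5:q2, 6:s
edges: (1,0,i); (2,0,i); (2,5,i); (3,1,hold); (4,2,hold); (5,1,o); (5,6,o)
branch 1 (rule r1):
nodes: 0:q1, 1:s, 2:s, 5:q2, 6:s
edges: (1,0,i); (2,0,i); (2,5,i); (5,1,o); (5,6,o)
branch 2 (rule r2):
nodes: 0:q1, 1:s, 2:s, 3:dot, 5:q2, 6:s, 7:dot, 8:dot
edges: (1,0,i); (2,0,i); (2,5,i); (3,1,hold); (5,1,o); (5,6,o); (7,6,hold); (8,1,hold)


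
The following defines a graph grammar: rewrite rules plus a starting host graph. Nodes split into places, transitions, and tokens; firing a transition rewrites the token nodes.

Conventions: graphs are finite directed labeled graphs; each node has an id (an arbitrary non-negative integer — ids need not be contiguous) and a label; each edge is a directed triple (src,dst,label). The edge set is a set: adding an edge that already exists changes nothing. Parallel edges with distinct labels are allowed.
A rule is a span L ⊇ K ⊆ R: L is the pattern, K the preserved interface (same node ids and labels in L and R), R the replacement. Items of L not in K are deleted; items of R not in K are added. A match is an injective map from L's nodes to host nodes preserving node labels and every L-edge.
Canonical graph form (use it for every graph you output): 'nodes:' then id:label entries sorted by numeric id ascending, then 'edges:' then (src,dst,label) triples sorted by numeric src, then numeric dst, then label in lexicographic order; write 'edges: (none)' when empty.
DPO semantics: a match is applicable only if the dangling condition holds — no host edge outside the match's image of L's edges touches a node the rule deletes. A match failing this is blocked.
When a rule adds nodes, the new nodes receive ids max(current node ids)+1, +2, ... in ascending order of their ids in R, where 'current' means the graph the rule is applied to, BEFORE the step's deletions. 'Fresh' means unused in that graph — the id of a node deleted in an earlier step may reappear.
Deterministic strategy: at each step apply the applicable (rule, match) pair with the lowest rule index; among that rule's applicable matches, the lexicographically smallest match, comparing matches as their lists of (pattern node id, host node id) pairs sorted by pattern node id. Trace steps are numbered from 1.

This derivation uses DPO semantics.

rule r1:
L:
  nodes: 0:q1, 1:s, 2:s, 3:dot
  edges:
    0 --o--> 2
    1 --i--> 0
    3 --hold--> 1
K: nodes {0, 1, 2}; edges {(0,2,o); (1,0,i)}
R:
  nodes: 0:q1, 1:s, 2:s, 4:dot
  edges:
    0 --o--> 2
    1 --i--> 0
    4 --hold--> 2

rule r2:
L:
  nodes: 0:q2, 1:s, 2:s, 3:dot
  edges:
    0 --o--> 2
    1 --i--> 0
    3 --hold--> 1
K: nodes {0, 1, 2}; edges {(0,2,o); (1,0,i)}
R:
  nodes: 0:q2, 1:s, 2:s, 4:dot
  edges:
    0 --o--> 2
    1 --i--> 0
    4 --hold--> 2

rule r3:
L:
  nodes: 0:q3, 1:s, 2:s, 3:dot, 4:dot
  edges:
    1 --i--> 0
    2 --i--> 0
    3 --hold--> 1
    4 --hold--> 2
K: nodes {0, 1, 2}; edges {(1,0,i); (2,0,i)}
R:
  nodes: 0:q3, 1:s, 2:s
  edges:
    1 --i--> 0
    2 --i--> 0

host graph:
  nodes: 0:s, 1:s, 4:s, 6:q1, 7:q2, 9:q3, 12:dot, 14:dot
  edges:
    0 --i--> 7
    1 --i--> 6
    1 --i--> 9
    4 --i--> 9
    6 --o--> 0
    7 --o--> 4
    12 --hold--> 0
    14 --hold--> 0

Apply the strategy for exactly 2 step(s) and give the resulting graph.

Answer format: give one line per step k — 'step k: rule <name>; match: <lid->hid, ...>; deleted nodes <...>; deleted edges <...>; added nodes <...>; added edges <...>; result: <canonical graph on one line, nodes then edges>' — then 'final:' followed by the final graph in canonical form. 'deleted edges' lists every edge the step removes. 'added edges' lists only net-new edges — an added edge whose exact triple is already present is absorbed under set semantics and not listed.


step 1: rule r2; match: 0->7, 1->0, 2->4, 3->12; deleted nodes 12; deleted edges (12,0,hold); added nodes 15; added edges (15,4,hold); result: nodes: 0:s, 1:s, 4:s, 6:q1, 7:q2, 9:q3, 14:dot, 15:dot edges: (0,7,i); (1,6,i); (1,9,i); (4,9,i); (6,0,o); (7,4,o); (14,0,hold); (15,4,hold)
step 2: rule r2; match: 0->7, 1->0, 2->4, 3->14; deleted nodes 14; deleted edges (14,0,hold); added nodes 16; added edges (16,4,hold); result: nodes: 0:s, 1:s, 4:s, 6:q1, 7:q2, 9:q3, 15:dot, 16:dot edges: (0,7,i); (1,6,i); (1,9,i); (4,9,i); (6,0,o); (7,4,o); (15,4,hold); (16,4,hold)
final:
nodes: 0:s, 1:s, 4:s, 6:q1, 7:q2, 9:q3, 15:dot, 16:dot
edges: (0,7,i); (1,6,i); (1,9,i); (4,9,i); (6,0,o); (7,4,o); (15,4,hold); (16,4,hold)


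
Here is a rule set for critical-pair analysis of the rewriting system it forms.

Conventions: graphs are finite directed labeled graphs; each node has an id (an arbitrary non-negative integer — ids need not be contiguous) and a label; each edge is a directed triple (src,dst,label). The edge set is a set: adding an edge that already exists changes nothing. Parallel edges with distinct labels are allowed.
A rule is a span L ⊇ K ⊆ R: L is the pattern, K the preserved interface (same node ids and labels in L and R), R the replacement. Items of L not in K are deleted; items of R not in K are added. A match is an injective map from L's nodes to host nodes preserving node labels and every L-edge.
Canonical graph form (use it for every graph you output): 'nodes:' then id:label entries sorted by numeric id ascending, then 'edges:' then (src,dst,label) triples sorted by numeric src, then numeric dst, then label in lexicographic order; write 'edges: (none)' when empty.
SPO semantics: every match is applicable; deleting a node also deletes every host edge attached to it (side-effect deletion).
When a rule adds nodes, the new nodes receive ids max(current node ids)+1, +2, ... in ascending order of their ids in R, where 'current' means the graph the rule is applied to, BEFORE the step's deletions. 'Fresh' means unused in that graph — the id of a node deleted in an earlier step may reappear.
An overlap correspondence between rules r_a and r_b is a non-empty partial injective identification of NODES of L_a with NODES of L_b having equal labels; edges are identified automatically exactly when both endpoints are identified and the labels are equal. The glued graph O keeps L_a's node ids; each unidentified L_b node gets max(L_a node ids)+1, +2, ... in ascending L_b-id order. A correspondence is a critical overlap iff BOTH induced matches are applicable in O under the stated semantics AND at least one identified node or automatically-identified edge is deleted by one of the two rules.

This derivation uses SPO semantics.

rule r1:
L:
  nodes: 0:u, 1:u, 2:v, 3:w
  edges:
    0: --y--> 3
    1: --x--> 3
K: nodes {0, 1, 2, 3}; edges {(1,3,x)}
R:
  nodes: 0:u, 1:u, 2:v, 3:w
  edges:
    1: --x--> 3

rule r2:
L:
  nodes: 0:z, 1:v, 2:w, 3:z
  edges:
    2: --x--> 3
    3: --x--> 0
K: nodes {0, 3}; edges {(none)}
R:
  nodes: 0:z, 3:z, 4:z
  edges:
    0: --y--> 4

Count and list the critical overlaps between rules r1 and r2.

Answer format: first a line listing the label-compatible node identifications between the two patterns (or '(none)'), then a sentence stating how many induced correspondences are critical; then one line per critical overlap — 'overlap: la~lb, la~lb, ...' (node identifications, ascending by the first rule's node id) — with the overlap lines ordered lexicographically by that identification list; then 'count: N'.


label-compatible node identifications between L(r1) and L(r2): 2~1, 3~2
3 of the induced correspondences are critical overlaps of r1 and r2.
overlap: 2~1
overlap: 2~1, 3~2
overlap: 3~2
count: 3


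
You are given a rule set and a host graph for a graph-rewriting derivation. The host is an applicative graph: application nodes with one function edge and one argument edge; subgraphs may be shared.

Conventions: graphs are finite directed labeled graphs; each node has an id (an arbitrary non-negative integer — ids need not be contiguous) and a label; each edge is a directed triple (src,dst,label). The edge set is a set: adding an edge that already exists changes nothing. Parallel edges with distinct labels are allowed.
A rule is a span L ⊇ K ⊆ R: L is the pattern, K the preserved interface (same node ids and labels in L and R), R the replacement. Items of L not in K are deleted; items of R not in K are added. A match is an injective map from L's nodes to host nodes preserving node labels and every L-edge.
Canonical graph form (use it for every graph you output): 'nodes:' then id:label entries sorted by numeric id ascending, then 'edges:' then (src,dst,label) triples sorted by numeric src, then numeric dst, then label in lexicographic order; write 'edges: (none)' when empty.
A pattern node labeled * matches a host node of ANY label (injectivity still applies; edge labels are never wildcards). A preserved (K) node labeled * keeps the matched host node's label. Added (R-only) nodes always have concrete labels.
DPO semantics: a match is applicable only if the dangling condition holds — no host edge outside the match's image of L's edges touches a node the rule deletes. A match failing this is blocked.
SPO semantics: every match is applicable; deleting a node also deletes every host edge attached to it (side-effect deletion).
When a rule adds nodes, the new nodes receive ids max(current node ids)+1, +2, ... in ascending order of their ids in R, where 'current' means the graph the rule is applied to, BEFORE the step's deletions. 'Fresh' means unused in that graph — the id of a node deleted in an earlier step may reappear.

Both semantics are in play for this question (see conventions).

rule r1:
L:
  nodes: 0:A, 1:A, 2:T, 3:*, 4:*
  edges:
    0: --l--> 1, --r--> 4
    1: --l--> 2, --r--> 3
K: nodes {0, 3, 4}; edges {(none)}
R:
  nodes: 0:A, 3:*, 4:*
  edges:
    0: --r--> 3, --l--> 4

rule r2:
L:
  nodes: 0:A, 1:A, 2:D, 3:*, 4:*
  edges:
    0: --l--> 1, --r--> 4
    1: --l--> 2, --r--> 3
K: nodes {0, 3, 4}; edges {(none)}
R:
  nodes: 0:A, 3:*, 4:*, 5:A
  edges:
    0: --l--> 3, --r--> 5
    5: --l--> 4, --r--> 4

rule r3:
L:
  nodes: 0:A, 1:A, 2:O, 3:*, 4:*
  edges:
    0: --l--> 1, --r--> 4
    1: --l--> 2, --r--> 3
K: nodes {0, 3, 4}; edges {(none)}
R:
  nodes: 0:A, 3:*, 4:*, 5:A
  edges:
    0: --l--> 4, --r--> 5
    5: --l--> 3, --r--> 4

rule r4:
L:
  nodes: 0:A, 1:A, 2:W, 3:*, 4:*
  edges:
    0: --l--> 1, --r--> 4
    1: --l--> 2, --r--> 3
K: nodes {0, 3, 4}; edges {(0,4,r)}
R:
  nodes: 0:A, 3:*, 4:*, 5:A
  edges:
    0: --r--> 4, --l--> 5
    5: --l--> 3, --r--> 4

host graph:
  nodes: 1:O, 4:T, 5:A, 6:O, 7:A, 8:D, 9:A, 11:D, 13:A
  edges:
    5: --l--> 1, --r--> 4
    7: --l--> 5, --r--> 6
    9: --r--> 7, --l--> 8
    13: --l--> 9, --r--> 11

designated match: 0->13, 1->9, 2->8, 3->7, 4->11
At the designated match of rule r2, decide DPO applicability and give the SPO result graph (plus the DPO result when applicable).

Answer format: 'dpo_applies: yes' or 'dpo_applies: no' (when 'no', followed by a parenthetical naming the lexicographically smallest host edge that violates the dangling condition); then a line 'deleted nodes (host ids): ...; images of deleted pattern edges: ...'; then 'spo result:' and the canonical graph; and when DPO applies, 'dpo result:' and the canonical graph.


dpo_applies: yes
deleted nodes (host ids): 8, 9; images of deleted pattern edges: (9,7,r); (9,8,l); (13,9,l); (13,11,r)
spo result:
nodes: 1:O, 4:T, 5:A, 6:O, 7:A, 11:D, 13:A, 14:A
edges: (5,1,l); (5,4,r); (7,5,l); (7,6,r); (13,7,l); (13,14,r); (14,11,l); (14,11,r)
dpo result:
nodes: 1:O, 4:T, 5:A, 6:O, 7:A, 11:D, 13:A, 14:A
edges: (5,1,l); (5,4,r); (7,5,l); (7,6,r); (13,7,l); (13,14,r); (14,11,l); (14,11,r)


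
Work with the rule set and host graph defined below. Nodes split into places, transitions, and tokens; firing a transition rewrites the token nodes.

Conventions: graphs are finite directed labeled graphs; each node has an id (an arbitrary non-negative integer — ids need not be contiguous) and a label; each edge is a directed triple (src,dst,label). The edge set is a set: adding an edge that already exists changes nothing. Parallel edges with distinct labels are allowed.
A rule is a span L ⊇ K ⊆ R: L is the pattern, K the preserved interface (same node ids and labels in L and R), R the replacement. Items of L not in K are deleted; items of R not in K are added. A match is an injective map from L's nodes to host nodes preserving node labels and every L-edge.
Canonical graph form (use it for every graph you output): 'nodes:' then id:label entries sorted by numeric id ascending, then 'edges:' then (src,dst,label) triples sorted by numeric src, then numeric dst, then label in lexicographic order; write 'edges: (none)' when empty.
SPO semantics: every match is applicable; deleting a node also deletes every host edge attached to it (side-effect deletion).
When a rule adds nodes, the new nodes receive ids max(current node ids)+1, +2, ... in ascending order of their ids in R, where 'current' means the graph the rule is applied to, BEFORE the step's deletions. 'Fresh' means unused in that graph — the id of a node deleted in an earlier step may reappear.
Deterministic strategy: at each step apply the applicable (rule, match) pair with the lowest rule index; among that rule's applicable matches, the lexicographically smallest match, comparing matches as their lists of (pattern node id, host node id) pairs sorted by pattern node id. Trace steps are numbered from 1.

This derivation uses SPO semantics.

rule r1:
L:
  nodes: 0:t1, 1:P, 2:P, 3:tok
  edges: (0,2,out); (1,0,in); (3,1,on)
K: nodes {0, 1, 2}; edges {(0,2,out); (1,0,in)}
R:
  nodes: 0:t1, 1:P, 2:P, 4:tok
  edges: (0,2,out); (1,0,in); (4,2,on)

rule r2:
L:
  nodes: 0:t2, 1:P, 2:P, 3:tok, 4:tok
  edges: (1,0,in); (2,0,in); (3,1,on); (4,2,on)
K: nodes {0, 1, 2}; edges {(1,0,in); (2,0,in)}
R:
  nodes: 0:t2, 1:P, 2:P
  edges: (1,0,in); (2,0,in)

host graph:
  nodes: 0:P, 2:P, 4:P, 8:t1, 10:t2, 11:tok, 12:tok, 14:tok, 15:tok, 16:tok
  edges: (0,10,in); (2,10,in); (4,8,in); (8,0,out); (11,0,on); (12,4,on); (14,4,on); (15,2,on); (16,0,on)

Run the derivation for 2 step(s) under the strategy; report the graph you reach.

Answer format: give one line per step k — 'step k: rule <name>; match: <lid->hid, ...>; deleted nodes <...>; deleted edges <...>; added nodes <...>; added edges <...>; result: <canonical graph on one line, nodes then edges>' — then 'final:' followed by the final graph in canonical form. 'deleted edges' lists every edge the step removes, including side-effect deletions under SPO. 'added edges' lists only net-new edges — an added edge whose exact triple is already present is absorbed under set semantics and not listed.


step 1: rule r1; match: 0->8, 1->4, 2->0, 3->12; deleted nodes 12; deleted edges (12,4,on); added nodes 17; added edges (17,0,on); result: nodes: 0:P, 2:P, 4:P, 8:t1, 10:t2, 11:tok, 14:tok, 15:tok, 16:tok, 17:tok edges: (0,10,in); (2,10,in); (4,8,in); (8,0,out); (11,0,on); (14,4,on); (15,2,on); (16,0,on); (17,0,on)
step 2: rule r1; match: 0->8, 1->4, 2->0, 3->14; deleted nodes 14; deleted edges (14,4,on); added nodes 18; added edges (18,0,on); result: nodes: 0:P, 2:P, 4:P, 8:t1, 10:t2, 11:tok, 15:tok, 16:tok, 17:tok, 18:tok edges: (0,10,in); (2,10,in); (4,8,in); (8,0,out); (11,0,on); (15,2,on); (16,0,on); (17,0,on); (18,0,on)
final:
nodes: 0:P, 2:P, 4:P, 8:t1, 10:t2, 11:tok, 15:tok, 16:tok, 17:tok, 18:tok
edges: (0,10,in); (2,10,in); (4,8,in); (8,0,out); (11,0,on); (15,2,on); (16,0,on); (17,0,on); (18,0,on)


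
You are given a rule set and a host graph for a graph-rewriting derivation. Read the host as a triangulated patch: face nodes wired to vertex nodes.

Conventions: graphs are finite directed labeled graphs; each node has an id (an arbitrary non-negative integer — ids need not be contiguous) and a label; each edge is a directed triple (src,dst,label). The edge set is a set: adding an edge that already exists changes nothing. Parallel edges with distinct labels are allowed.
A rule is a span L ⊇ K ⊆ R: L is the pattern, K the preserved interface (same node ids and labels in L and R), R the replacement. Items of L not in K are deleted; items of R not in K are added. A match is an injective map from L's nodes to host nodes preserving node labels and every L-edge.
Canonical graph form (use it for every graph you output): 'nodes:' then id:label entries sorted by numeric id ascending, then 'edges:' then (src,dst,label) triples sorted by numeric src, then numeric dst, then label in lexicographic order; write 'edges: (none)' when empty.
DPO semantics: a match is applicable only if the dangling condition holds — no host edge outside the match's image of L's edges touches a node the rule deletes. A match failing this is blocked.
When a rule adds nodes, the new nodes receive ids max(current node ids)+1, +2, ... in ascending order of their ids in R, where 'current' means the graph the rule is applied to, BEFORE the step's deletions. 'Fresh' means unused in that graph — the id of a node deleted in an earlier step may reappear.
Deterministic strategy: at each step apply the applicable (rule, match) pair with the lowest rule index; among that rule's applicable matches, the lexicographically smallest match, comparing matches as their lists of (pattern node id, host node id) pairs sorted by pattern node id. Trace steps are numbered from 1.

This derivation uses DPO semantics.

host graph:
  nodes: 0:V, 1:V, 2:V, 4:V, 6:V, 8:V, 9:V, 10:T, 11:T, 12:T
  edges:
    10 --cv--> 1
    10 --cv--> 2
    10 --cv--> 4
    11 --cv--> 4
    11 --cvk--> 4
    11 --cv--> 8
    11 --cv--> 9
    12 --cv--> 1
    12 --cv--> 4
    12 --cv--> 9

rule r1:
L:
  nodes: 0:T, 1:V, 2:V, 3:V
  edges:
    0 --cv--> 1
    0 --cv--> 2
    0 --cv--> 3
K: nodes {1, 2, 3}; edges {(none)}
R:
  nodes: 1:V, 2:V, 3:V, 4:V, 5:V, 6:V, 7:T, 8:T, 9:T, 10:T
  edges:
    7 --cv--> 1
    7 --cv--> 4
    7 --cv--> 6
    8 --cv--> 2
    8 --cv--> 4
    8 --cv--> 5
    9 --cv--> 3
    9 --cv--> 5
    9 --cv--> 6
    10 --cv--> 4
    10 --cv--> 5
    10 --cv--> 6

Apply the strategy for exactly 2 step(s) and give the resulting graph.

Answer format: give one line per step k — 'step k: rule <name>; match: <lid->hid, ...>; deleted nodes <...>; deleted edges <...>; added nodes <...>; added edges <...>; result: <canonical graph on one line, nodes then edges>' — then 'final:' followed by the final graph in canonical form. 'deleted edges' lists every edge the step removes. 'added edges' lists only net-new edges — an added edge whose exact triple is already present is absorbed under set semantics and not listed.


step 1: rule r1; match: 0->10, 1->1, 2->2, 3->4; deleted nodes 10; deleted edges (10,1,cv); (10,2,cv); (10,4,cv); added nodes 13, 14, 15, 16, 17, 18, 19; added edges (16,1,cv); (16,13,cv); (16,15,cv); (17,2,cv); (17,13,cv); (17,14,cv); (18,4,cv); (18,14,cv); (18,15,cv); (19,13,cv); (19,14,cv); (19,15,cv); result: nodes: 0:V, 1:V, 2:V, 4:V, 6:V, 8:V, 9:V, 11:T, 12:T, 13:V, 14:V, 15:V, 16:T, 17:T, 18:T, 19:T edges: (11,4,cv); (11,4,cvk); (11,8,cv); (11,9,cv); (12,1,cv); (12,4,cv); (12,9,cv); (16,1,cv); (16,13,cv); (16,15,cv); (17,2,cv); (17,13,cv); (17,14,cv); (18,4,cv); (18,14,cv); (18,15,cv); (19,13,cv); (19,14,cv); (19,15,cv)
step 2: rule r1; match: 0->12, 1->1, 2->4, 3->9; deleted nodes 12; deleted edges (12,1,cv); (12,4,cv); (12,9,cv); added nodes 20, 21, 22, 23, 24, 25, 26; added edges (23,1,cv); (23,20,cv); (23,22,cv); (24,4,cv); (24,20,cv); (24,21,cv); (25,9,cv); (25,21,cv); (25,22,cv); (26,20,cv); (26,21,cv); (26,22,cv); result: nodes: 0:V, 1:V, 2:V, 4:V, 6:V, 8:V, 9:V, 11:T, 13:V, 14:V, 15:V, 16:T, 17:T, 18:T, 19:T, 20:V, 21:V, 22:V, 23:T, 24:T, 25:T, 26:T edges: (11,4,cv); (11,4,cvk); (11,8,cv); (11,9,cv); (16,1,cv); (16,13,cv); (16,15,cv); (17,2,cv); (17,13,cv); (17,14,cv); (18,4,cv); (18,14,cv); (18,15,cv); (19,13,cv); (19,14,cv); (19,15,cv); (23,1,cv); (23,20,cv); (23,22,cv); (24,4,cv); (24,20,cv); (24,21,cv); (25,9,cv); (25,21,cv); (25,22,cv); (26,20,cv); (26,21,cv); (26,22,cv)
final:
nodes: 0:V, 1:V, 2:V, 4:V, 6:V, 8:V, 9:V, 11:T, 13:V, 14:V, 15:V, 16:T, 17:T, 18:T, 19:T, 20:V, 21:V, 22:V, 23:T, 24:T, 25:T, 26:T
edges: (11,4,cv); (11,4,cvk); (11,8,cv); (11,9,cv); (16,1,cv); (16,13,cv); (16,15,cv); (17,2,cv); (17,13,cv); (17,14,cv); (18,4,cv); (18,14,cv); (18,15,cv); (19,13,cv); (19,14,cv); (19,15,cv); (23,1,cv); (23,20,cv); (23,22,cv); (24,4,cv); (24,20,cv); (24,21,cv); (25,9,cv); (25,21,cv); (25,22,cv); (26,20,cv); (26,21,cv); (26,22,cv)


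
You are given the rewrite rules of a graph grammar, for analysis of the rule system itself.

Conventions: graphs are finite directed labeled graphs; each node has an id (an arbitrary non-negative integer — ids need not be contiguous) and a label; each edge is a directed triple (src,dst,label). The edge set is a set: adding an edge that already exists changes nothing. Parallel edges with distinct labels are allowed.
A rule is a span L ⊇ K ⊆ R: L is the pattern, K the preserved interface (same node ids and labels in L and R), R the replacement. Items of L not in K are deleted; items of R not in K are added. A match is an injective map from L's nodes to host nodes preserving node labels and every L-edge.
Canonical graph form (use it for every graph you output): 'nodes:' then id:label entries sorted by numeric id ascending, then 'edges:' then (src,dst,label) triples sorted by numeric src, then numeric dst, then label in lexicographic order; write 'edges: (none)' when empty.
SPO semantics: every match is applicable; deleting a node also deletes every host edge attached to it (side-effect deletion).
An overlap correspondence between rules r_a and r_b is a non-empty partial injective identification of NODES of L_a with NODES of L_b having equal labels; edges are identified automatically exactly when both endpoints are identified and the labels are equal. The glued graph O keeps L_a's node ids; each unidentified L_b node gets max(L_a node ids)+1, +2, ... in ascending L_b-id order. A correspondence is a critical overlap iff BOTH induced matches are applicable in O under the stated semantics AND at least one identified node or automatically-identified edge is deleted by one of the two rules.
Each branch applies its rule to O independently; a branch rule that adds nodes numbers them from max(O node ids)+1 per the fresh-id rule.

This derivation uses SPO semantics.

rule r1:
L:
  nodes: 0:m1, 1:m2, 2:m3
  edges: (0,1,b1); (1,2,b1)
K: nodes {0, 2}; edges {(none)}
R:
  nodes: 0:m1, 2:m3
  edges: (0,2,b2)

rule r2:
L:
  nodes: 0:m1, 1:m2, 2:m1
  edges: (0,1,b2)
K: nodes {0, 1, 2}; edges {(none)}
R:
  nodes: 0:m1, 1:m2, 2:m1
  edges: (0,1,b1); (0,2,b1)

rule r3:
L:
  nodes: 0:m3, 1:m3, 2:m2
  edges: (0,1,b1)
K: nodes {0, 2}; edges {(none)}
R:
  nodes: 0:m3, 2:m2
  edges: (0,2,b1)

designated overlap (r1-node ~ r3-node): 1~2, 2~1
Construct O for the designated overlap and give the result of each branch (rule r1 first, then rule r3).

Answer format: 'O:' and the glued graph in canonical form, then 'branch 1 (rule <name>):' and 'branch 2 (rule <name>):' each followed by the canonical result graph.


O:
nodes: 0:m1, 1:m2, 2:m3, 3:m3
edges: (0,1,b1); (1,2,b1); (3,2,b1)
branch 1 (rule r1):
nodes: 0:m1, 2:m3, 3:m3
edges: (0,2,b2); (3,2,b1)
branch 2 (rule r3):
nodes: 0:m1, 1:m2, 3:m3
edges: (0,1,b1); (3,1,b1)


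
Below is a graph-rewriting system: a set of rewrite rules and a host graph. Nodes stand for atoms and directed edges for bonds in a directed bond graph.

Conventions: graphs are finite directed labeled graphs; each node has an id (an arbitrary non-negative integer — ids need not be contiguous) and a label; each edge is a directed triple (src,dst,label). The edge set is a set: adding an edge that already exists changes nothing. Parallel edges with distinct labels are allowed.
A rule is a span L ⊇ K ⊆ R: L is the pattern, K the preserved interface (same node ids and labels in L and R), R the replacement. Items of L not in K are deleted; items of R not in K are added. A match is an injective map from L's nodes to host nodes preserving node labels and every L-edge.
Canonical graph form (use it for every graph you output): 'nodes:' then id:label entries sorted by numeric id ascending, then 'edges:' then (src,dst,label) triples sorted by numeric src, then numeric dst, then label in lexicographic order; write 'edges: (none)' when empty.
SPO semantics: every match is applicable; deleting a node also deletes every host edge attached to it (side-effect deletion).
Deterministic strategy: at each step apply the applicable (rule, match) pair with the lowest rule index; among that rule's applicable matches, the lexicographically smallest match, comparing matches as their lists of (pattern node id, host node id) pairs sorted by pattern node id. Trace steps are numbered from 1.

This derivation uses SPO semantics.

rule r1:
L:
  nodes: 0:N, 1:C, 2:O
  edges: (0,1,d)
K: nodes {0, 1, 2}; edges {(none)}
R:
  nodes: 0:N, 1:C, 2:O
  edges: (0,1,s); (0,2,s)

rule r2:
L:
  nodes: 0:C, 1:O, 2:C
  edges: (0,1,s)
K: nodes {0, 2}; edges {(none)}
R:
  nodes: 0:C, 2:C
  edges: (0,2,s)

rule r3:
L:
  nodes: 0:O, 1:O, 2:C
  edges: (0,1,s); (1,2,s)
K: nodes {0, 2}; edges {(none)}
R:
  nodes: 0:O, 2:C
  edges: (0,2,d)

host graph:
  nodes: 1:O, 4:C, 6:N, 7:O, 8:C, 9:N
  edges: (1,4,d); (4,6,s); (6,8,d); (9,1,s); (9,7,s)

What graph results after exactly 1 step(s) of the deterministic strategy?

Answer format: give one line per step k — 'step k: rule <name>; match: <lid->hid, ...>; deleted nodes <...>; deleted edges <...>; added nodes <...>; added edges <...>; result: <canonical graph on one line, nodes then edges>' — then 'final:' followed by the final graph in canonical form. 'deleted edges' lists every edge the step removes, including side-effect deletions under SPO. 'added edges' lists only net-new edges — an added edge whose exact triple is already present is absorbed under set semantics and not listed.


step 1: rule r1; match: 0->6, 1->8, 2->1; deleted nodes (none); deleted edges (6,8,d); added nodes (none); added edges (6,1,s); (6,8,s); result: nodes: 1:O, 4:C, 6:N, 7:O, 8:C, 9:N edges: (1,4,d); (4,6,s); (6,1,s); (6,8,s); (9,1,s); (9,7,s)
final:
nodes: 1:O, 4:C, 6:N, 7:O, 8:C, 9:N
edges: (1,4,d); (4,6,s); (6,1,s); (6,8,s); (9,1,s); (9,7,s)


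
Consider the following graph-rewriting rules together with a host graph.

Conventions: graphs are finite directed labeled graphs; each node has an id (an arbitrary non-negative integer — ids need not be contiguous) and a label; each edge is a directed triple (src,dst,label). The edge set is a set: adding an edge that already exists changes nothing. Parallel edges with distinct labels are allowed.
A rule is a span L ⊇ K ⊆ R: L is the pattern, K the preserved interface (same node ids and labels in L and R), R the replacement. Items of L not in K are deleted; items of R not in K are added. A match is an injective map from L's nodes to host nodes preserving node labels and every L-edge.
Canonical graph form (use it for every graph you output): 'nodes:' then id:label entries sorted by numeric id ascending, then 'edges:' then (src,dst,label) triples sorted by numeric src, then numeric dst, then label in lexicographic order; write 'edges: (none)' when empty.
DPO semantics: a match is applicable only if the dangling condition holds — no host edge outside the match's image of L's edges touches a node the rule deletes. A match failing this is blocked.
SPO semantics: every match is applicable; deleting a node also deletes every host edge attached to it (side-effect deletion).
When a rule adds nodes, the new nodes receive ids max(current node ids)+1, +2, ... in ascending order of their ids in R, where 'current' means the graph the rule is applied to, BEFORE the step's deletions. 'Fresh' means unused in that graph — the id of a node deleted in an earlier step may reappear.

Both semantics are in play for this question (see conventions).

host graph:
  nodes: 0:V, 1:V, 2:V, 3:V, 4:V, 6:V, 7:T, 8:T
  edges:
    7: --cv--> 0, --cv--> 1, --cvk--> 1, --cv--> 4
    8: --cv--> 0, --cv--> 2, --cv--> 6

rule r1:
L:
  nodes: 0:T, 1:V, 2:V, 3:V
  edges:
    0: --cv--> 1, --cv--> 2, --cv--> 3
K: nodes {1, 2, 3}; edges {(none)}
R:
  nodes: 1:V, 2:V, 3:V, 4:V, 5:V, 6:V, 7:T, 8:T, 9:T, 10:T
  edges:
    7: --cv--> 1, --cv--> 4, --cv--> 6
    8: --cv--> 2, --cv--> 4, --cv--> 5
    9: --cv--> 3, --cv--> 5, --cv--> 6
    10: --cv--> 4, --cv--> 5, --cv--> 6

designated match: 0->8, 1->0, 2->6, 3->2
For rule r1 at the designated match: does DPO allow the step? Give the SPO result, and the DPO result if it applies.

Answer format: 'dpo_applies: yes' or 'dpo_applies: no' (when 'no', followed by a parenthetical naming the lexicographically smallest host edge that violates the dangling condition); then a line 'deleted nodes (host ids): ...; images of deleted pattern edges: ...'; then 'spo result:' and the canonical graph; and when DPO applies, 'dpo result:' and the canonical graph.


dpo_applies: yes
deleted nodes (host ids): 8; images of deleted pattern edges: (8,0,cv); (8,2,cv); (8,6,cv)
spo result:
nodes: 0:V, 1:V, 2:V, 3:V, 4:V, 6:V, 7:T, 9:V, 10:V, 11:V, 12:T, 13:T, 14:T, 15:T
edges: (7,0,cv); (7,1,cv); (7,1,cvk); (7,4,cv); (12,0,cv); (12,9,cv); (12,11,cv); (13,6,cv); (13,9,cv); (13,10,cv); (14,2,cv); (14,10,cv); (14,11,cv); (15,9,cv); (15,10,cv); (15,11,cv)
dpo result:
nodes: 0:V, 1:V, 2:V, 3:V, 4:V, 6:V, 7:T, 9:V, 10:V, 11:V, 12:T, 13:T, 14:T, 15:T
edges: (7,0,cv); (7,1,cv); (7,1,cvk); (7,4,cv); (12,0,cv); (12,9,cv); (12,11,cv); (13,6,cv); (13,9,cv); (13,10,cv); (14,2,cv); (14,10,cv); (14,11,cv); (15,9,cv); (15,10,cv); (15,11,cv)


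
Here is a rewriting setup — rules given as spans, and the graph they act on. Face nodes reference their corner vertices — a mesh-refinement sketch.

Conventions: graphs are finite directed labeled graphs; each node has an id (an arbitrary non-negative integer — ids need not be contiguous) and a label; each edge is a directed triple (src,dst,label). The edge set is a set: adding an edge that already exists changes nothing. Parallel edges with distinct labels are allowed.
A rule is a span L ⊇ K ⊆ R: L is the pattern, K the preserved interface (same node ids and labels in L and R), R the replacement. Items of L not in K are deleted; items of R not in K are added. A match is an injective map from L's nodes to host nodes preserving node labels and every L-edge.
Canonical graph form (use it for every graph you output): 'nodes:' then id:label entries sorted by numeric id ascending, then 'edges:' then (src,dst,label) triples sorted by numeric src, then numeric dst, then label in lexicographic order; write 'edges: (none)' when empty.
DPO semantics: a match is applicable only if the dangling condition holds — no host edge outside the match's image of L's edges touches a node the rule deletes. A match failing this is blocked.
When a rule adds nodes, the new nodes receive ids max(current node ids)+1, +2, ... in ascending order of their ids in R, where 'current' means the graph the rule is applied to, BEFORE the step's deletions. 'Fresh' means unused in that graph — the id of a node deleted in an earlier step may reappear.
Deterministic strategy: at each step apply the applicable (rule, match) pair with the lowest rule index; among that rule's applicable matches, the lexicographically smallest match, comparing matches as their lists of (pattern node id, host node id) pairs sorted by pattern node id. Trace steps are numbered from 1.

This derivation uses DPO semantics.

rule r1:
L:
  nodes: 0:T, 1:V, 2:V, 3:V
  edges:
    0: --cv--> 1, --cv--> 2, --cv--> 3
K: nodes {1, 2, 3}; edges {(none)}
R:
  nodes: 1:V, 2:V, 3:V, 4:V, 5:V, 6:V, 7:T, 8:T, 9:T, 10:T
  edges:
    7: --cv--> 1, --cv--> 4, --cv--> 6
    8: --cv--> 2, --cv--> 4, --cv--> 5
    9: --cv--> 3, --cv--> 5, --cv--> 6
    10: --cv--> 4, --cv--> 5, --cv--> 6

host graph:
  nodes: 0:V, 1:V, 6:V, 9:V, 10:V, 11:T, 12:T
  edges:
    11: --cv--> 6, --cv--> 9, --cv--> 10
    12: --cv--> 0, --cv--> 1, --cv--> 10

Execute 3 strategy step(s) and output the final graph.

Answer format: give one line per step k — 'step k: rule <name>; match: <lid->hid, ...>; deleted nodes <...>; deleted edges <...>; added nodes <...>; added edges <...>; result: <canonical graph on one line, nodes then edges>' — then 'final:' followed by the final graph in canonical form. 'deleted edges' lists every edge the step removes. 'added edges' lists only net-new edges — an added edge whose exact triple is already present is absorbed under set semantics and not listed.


step 1: rule r1; match: 0->11, 1->6, 2->9, 3->10; deleted nodes 11; deleted edges (11,6,cv); (11,9,cv); (11,10,cv); added nodes 13, 14, 15, 16, 17, 18, 19; added edges (16,6,cv); (16,13,cv); (16,15,cv); (17,9,cv); (17,13,cv); (17,14,cv); (18,10,cv); (18,14,cv); (18,15,cv); (19,13,cv); (19,14,cv); (19,15,cv); result: nodes: 0:V, 1:V, 6:V, 9:V, 10:V, 12:T, 13:V, 14:V, 15:V, 16:T, 17:T, 18:T, 19:T edges: (12,0,cv); (12,1,cv); (12,10,cv); (16,6,cv); (16,13,cv); (16,15,cv); (17,9,cv); (17,13,cv); (17,14,cv); (18,10,cv); (18,14,cv); (18,15,cv); (19,13,cv); (19,14,cv); (19,15,cv)
step 2: rule r1; match: 0->12, 1->0, 2->1, 3->10; deleted nodes 12; deleted edges (12,0,cv); (12,1,cv); (12,10,cv); added nodes 20, 21, 22, 23, 24, 25, 26; added edges (23,0,cv); (23,20,cv); (23,22,cv); (24,1,cv); (24,20,cv); (24,21,cv); (25,10,cv); (25,21,cv); (25,22,cv); (26,20,cv); (26,21,cv); (26,22,cv); result: nodes: 0:V, 1:V, 6:V, 9:V, 10:V, 13:V, 14:V, 15:V, 16:T, 17:T, 18:T, 19:T, 20:V, 21:V, 22:V, 23:T, 24:T, 25:T, 26:T edges: (16,6,cv); (16,13,cv); (16,15,cv); (17,9,cv); (17,13,cv); (17,14,cv); (18,10,cv); (18,14,cv); (18,15,cv); (19,13,cv); (19,14,cv); (19,15,cv); (23,0,cv); (23,20,cv); (23,22,cv); (24,1,cv); (24,20,cv); (24,21,cv); (25,10,cv); (25,21,cv); (25,22,cv); (26,20,cv); (26,21,cv); (26,22,cv)
step 3: rule r1; match: 0->16, 1->6, 2->13, 3->15; deleted nodes 16; deleted edges (16,6,cv); (16,13,cv); (16,15,cv); added nodes 27, 28, 29, 30, 31, 32, 33; added edges (30,6,cv); (30,27,cv); (30,29,cv); (31,13,cv); (31,27,cv); (31,28,cv); (32,15,cv); (32,28,cv); (32,29,cv); (33,27,cv); (33,28,cv); (33,29,cv); result: nodes: 0:V, 1:V, 6:V, 9:V, 10:V, 13:V, 14:V, 15:V, 17:T, 18:T, 19:T, 20:V, 21:V, 22:V, 23:T, 24:T, 25:T, 26:T, 27:V, 28:V, 29:V, 30:T, 31:T, 32:T, 33:T edges: (17,9,cv); (17,13,cv); (17,14,cv); (18,10,cv); (18,14,cv); (18,15,cv); (19,13,cv); (19,14,cv); (19,15,cv); (23,0,cv); (23,20,cv); (23,22,cv); (24,1,cv); (24,20,cv); (24,21,cv); (25,10,cv); (25,21,cv); (25,22,cv); (26,20,cv); (26,21,cv); (26,22,cv); (30,6,cv); (30,27,cv); (30,29,cv); (31,13,cv); (31,27,cv); (31,28,cv); (32,15,cv); (32,28,cv); (32,29,cv); (33,27,cv); (33,28,cv); (33,29,cv)
final:
nodes: 0:V, 1:V, 6:V, 9:V, 10:V, 13:V, 14:V, 15:V, 17:T, 18:T, 19:T, 20:V, 21:V, 22:V, 23:T, 24:T, 25:T, 26:T, 27:V, 28:V, 29:V, 30:T, 31:T, 32:T, 33:T
edges: (17,9,cv); (17,13,cv); (17,14,cv); (18,10,cv); (18,14,cv); (18,15,cv); (19,13,cv); (19,14,cv); (19,15,cv); (23,0,cv); (23,20,cv); (23,22,cv); (24,1,cv); (24,20,cv); (24,21,cv); (25,10,cv); (25,21,cv); (25,22,cv); (26,20,cv); (26,21,cv); (26,22,cv); (30,6,cv); (30,27,cv); (30,29,cv); (31,13,cv); (31,27,cv); (31,28,cv); (32,15,cv); (32,28,cv); (32,29,cv); (33,27,cv); (33,28,cv); (33,29,cv)
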